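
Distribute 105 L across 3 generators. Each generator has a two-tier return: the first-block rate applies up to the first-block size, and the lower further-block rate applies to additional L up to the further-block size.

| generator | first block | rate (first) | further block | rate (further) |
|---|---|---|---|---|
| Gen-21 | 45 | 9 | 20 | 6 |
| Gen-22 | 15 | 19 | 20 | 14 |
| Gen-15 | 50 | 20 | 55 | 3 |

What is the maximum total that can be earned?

Rank every tier by rate: Gen-15/first 20 > Gen-22/first 19 > Gen-22/second 14 > Gen-21/first 9 > Gen-21/second 6 > Gen-15/second 3.
Fill Gen-15 first block (50 at 20) — 55 left.
Fill Gen-22 first block (15 at 19) — 40 left.
Gen-22/second (14): +20 — 20 left.
Gen-21 first at 9: only 20 left, fill 20.
Total = 20×50 + 19×15 + 14×20 + 9×20 = 1745.

1745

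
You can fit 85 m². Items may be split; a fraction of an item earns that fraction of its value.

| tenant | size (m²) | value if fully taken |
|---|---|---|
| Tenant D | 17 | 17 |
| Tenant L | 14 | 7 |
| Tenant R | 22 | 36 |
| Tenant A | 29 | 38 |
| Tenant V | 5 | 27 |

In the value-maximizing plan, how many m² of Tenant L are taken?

12

Best value per unit of size first: Tenant V 27/5≈5.4, Tenant R 36/22≈1.64, Tenant A 38/29≈1.31, Tenant D 17/17≈1, Tenant L 7/14≈0.5.
All 5 m² of Tenant V fit (value 27) ; 80 remain.
Take all of Tenant R (22 m², value 36) ; 58 m² left.
Take all of Tenant A (29 m², value 38) ; 29 m² left.
Tenant D: take in full, 17 m² for value 17 ; 12 left.
Only 12 m² remain; take 12/14 of Tenant L for value 7×12/14 = 6.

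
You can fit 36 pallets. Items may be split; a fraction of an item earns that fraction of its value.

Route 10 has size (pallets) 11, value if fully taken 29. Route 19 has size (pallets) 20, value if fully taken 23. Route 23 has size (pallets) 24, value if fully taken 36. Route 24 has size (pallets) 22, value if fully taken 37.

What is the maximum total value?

70.5

Rank by value-to-size ratio: Route 10 29/11≈2.64, Route 24 37/22≈1.68, Route 23 36/24≈1.5, Route 19 23/20≈1.15.
Take all of Route 10 (11 pallets, value 29) ; 25 pallets left.
Route 24: take in full, 22 pallets for value 37 ; 3 left.
Fill the last 3 pallets with part of Route 23: 3/24 of it earns 4.5.
Total value = 70.5.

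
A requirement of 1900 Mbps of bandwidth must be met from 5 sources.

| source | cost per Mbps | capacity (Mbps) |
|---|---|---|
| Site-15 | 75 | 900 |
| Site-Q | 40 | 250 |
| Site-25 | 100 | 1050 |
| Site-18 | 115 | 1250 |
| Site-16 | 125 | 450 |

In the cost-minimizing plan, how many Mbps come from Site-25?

Cheapest first:
Take 250 from Site-Q at 40 ; need 1650 more.
Site-15 (75): use full 900 ; 750 Mbps to go.
Take 750 from Site-25 at 100 to finish.
Site-18, Site-16: unused.

750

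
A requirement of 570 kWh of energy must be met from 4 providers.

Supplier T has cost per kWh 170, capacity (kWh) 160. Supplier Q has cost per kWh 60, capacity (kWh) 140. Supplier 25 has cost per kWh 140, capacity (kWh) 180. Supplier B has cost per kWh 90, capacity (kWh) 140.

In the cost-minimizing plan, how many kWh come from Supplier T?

Cheapest first:
Supplier Q at 60: take all 140 kWh — 430 still needed.
Take 140 from Supplier B at 90 — need 290 more.
Supplier 25 (140): use full 180 — 110 kWh to go.
Take 110 from Supplier T at 170 to finish.

110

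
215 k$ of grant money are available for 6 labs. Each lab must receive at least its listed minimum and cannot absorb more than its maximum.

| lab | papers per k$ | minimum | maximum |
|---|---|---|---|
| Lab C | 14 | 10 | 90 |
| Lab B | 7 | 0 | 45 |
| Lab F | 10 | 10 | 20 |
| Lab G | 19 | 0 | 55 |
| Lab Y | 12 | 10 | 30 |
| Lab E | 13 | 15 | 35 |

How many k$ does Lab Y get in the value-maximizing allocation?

Meeting every minimum uses 10+0+10+0+10+15 = 45 k$, leaving 170.
Order the labs by papers per k$: Lab G 19 > Lab C 14 > Lab E 13 > Lab Y 12 > Lab F 10 > Lab B 7.
Lab G: +55 to 55 (cap) → 115 left.
Lab C takes 80 more to reach its cap of 90 → 35 left.
Lab E takes 20 more to reach its cap of 35 → 15 left.
Only 15 left; Lab Y takes them to reach 25.

25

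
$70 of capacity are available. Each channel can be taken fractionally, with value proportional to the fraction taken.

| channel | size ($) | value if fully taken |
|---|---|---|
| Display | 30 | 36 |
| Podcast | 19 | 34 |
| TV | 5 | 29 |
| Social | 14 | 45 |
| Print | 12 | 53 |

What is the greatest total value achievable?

Sort by value density: TV 29/5≈5.8, Print 53/12≈4.42, Social 45/14≈3.21, Podcast 34/19≈1.79, Display 36/30≈1.2.
All 5 $ of TV fit (value 29) ; 65 remain.
Print: take in full, 12 $ for value 53 ; 53 left.
All 14 $ of Social fit (value 45) ; 39 remain.
Podcast: take in full, 19 $ for value 34 ; 20 left.
Only 20 $ remain; take 20/30 of Display for value 36×20/30 = 24.
Total value = 185.

185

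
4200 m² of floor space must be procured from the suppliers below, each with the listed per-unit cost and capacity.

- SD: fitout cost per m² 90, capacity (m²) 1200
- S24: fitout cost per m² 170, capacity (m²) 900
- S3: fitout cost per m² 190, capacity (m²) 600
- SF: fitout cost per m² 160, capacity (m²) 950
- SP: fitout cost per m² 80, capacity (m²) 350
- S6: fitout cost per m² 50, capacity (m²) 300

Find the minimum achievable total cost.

551000

Fill from the cheapest supplier first.
S6 at 50: take all 300 m² → 3900 still needed.
Take 350 from SP at 80 → need 3550 more.
SD (90): use full 1200 → 2350 m² to go.
SF (160): use full 950 → 1400 m² to go.
Take 900 from S24 at 170 → need 500 more.
S3 (190): take the remaining 500 → done.
Cost = 300×50 + 350×80 + 1200×90 + 950×160 + 900×170 + 500×190 = 551000.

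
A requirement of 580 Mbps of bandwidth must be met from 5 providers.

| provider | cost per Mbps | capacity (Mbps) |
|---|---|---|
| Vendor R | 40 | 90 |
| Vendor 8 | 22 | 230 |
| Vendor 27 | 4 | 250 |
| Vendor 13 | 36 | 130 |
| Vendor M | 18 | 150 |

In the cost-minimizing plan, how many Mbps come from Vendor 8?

Use providers in increasing cost order.
Vendor 27 at 4: take all 250 Mbps — 330 still needed.
Vendor M (18): use full 150 — 180 Mbps to go.
Vendor 8 (22): take the remaining 180 — done.
Vendor 13, Vendor R: unused.

180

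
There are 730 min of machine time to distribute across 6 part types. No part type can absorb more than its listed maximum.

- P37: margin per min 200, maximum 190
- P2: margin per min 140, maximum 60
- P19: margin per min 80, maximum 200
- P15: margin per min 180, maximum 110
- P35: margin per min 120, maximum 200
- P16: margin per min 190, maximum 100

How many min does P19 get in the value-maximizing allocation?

Rank by margin per min: P37 200 > P16 190 > P15 180 > P2 140 > P35 120 > P19 80.
P37: +190 to 190 (cap) — 540 left.
P16: +100 to 100 (cap) — 440 left.
P15 takes 110 to reach its cap of 110 — 330 left.
P2: +60 to 60 (cap) — 270 left.
Give P35 200 to hit its cap of 200 — 70 left.
P19: +70 (room for 200) → 70. Pool exhausted.

70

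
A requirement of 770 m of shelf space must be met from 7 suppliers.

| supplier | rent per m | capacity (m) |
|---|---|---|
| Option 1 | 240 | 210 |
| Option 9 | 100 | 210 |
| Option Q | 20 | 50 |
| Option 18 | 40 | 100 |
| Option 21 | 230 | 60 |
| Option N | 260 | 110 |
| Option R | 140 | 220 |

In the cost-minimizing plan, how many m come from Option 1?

Cheapest first:
Take 50 from Option Q at 20 → need 720 more.
Option 18 (40): use full 100 → 620 m to go.
Option 9 (100): use full 210 → 410 m to go.
Take 220 from Option R at 140 → need 190 more.
Take 60 from Option 21 at 230 → need 130 more.
Option 1 (240): take the remaining 130 → done.
Option N: unused.

130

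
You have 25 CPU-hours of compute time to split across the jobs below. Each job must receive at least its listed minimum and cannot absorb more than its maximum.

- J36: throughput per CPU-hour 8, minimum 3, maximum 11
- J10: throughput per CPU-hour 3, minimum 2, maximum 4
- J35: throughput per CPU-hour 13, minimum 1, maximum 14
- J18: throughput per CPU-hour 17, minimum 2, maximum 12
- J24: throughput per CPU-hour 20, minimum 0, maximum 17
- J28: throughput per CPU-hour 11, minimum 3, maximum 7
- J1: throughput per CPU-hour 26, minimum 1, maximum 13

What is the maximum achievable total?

468

Meeting every minimum uses 3+2+1+2+0+3+1 = 12 CPU-hours, leaving 13.
Rank by throughput per CPU-hour: J1 26 > J24 20 > J18 17 > J35 13 > J28 11 > J36 8 > J10 3.
Give J1 12 more to hit its cap of 13 ; 1 left.
J24: +1 (room for 17) → 1. Pool exhausted.
Total = 8×3 + 3×2 + 13×1 + 17×2 + 20×1 + 11×3 + 26×13 = 468.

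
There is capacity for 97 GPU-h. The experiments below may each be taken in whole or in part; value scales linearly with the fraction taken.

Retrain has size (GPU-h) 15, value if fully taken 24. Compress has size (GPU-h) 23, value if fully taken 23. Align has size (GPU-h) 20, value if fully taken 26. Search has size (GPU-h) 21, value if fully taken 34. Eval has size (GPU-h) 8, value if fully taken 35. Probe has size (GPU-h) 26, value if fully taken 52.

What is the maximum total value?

178

Sort by value density: Eval 35/8≈4.38, Probe 52/26≈2, Search 34/21≈1.62, Retrain 24/15≈1.6, Align 26/20≈1.3, Compress 23/23≈1.
Take all of Eval (8 GPU-h, value 35) → 89 GPU-h left.
Probe: take in full, 26 GPU-h for value 52 → 63 left.
Search: take in full, 21 GPU-h for value 34 → 42 left.
Take all of Retrain (15 GPU-h, value 24) → 27 GPU-h left.
Align: take in full, 20 GPU-h for value 26 → 7 left.
7 GPU-h left: a 7/23 share of Compress gives 23×7/23 = 7.
Total value = 178.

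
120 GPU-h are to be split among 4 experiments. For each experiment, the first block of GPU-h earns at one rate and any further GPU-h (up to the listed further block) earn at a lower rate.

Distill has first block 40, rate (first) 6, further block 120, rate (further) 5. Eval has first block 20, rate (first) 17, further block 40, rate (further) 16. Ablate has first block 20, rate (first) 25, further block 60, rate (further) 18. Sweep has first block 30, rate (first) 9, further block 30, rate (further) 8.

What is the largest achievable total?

Order all 8 blocks by rate: Ablate/tier1 25 > Ablate/tier2 18 > Eval/tier1 17 > Eval/tier2 16 > Sweep/tier1 9 > Sweep/tier2 8 > Distill/tier1 6 > Distill/tier2 5.
Fill Ablate tier1 block (20 at 25) — 100 left.
Ablate/tier2 (18): +60 — 40 left.
Eval/tier1 (17): +20 — 20 left.
20 remain; put them into Eval tier2 at 16.
Total = 25×20 + 18×60 + 17×20 + 16×20 = 2240.

2240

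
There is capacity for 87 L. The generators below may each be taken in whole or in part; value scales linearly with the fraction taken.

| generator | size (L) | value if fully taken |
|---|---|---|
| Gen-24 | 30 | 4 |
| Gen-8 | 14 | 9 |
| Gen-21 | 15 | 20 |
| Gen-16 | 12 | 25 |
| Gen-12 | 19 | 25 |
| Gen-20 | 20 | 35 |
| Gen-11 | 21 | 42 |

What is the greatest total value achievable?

147

Sort by value density: Gen-16 25/12≈2.08, Gen-11 42/21≈2, Gen-20 35/20≈1.75, Gen-21 20/15≈1.33, Gen-12 25/19≈1.32, Gen-8 9/14≈0.643, Gen-24 4/30≈0.133.
All 12 L of Gen-16 fit (value 25) — 75 remain.
All 21 L of Gen-11 fit (value 42) — 54 remain.
Gen-20: take in full, 20 L for value 35 — 34 left.
All 15 L of Gen-21 fit (value 20) — 19 remain.
All 19 L of Gen-12 fit (value 25) — 0 remain.
Total value = 147.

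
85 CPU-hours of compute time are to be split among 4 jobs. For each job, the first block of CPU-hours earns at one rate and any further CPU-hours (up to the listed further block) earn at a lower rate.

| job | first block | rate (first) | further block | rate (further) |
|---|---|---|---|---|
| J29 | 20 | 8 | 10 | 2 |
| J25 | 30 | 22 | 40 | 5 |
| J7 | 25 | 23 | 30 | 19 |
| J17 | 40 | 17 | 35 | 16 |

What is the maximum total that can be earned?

1805

Treat each block as its own option and order by rate: J7/T1 23 > J25/T1 22 > J7/T2 19 > J17/T1 17 > J17/T2 16 > J29/T1 8 > J25/T2 5 > J29/T2 2.
J7 T1 at 23: fill all 25 ; 60 left.
Fill J25 T1 block (30 at 22) ; 30 left.
Fill J7 T2 block (30 at 19) ; 0 left.
Total = 23×25 + 22×30 + 19×30 = 1805.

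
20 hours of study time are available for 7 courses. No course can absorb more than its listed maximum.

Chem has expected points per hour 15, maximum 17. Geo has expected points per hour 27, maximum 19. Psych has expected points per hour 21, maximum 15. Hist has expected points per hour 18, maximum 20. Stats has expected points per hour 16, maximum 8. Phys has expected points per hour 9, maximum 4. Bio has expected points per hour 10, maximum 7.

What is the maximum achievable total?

Highest expected points per hour first: Geo 27 > Psych 21 > Hist 18 > Stats 16 > Chem 15 > Bio 10 > Phys 9.
Give Geo 19 to hit its cap of 19 → 1 left.
Psych has room for 15 but only 1 remain, so it gets 1.
Total = 27×19 + 21×1 = 534.

534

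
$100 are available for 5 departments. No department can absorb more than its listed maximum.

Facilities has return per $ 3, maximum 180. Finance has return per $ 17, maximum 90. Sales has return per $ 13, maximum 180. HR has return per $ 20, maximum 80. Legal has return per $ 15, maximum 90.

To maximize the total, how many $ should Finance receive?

Order the departments by return per $: HR 20 > Finance 17 > Legal 15 > Sales 13 > Facilities 3.
HR takes 80 to reach its cap of 80 → 20 left.
Only 20 left; Finance takes them to reach 20.

20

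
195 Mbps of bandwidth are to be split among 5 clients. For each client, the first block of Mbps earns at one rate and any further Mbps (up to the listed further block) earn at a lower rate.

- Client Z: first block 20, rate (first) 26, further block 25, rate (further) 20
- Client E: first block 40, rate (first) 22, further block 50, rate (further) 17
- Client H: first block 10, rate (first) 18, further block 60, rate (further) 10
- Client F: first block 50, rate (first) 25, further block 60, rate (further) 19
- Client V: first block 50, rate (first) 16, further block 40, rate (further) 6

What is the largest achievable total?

4290

Treat each block as its own option and order by rate: Client Z/first 26 > Client F/first 25 > Client E/first 22 > Client Z/second 20 > Client F/second 19 > Client H/first 18 > Client E/second 17 > Client V/first 16 > Client H/second 10 > Client V/second 6.
Fill Client Z first block (20 at 26) — 175 left.
Fill Client F first block (50 at 25) — 125 left.
Client E/first (22): +40 — 85 left.
Fill Client Z second block (25 at 20) — 60 left.
Client F second at 19: fill all 60 — 0 left.
Total = 26×20 + 25×50 + 22×40 + 20×25 + 19×60 = 4290.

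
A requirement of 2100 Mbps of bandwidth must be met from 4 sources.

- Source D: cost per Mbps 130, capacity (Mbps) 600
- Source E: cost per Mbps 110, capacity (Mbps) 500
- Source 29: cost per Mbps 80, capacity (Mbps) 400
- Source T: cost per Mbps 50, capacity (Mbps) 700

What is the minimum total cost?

Cheapest first:
Source T at 50: take all 700 Mbps → 1400 still needed.
Source 29 (80): use full 400 → 1000 Mbps to go.
Source E at 110: take all 500 Mbps → 500 still needed.
Source D (130): take the remaining 500 → done.
Cost = 700×50 + 400×80 + 500×110 + 500×130 = 187000.

187000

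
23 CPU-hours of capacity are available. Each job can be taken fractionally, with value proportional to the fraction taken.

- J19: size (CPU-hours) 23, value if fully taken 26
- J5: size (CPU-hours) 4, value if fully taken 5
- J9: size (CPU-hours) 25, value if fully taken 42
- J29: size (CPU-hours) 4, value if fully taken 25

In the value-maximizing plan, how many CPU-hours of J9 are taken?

Best value per unit of size first: J29 25/4≈6.25, J9 42/25≈1.68, J5 5/4≈1.25, J19 26/23≈1.13.
Take all of J29 (4 CPU-hours, value 25) — 19 CPU-hours left.
19 CPU-hours left: a 19/25 share of J9 gives 42×19/25 = 31.92.

19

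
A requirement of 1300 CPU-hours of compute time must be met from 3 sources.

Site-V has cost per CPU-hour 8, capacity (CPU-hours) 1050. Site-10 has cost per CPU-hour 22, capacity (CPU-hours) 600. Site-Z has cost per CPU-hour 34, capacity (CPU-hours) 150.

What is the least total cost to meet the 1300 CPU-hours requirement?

Fill from the cheapest source first.
Site-V (8): use full 1050 ; 250 CPU-hours to go.
Site-10 at 22: take 250 of its 600 ; requirement met.
Site-Z: unused.
Cost = 1050×8 + 250×22 = 13900.

13900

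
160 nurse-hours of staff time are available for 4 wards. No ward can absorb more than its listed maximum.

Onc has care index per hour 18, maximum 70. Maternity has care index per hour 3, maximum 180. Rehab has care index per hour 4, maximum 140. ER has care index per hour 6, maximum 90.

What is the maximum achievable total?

1800

Rank by care index per hour: Onc 18 > ER 6 > Rehab 4 > Maternity 3.
Give Onc 70 to hit its cap of 70 ; 90 left.
ER: +90 to 90 (cap) ; 0 left.
Total = 18×70 + 6×90 = 1800.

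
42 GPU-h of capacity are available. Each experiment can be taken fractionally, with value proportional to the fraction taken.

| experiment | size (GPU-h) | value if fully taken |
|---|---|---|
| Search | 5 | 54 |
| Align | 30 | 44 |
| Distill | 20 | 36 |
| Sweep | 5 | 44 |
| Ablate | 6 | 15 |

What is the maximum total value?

157.8

Sort by value density: Search 54/5≈10.8, Sweep 44/5≈8.8, Ablate 15/6≈2.5, Distill 36/20≈1.8, Align 44/30≈1.47.
Search: take in full, 5 GPU-h for value 54 ; 37 left.
Take all of Sweep (5 GPU-h, value 44) ; 32 GPU-h left.
Ablate: take in full, 6 GPU-h for value 15 ; 26 left.
Take all of Distill (20 GPU-h, value 36) ; 6 GPU-h left.
Fill the last 6 GPU-h with part of Align: 6/30 of it earns 8.8.
Total value = 157.8.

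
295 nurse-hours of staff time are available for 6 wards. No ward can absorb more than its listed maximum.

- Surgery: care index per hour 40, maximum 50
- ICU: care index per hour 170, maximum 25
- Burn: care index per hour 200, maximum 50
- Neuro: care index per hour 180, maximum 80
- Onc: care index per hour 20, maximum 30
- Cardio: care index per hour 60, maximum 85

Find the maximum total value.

35850

Order the wards by care index per hour: Burn 200 > Neuro 180 > ICU 170 > Cardio 60 > Surgery 40 > Onc 20.
Burn: +50 to 50 (cap) — 245 left.
Neuro takes 80 to reach its cap of 80 — 165 left.
Give ICU 25 to hit its cap of 25 — 140 left.
Cardio takes 85 to reach its cap of 85 — 55 left.
Give Surgery 50 to hit its cap of 50 — 5 left.
Onc has room for 30 but only 5 remain, so it gets 5.
Total = 40×50 + 170×25 + 200×50 + 180×80 + 20×5 + 60×85 = 35850.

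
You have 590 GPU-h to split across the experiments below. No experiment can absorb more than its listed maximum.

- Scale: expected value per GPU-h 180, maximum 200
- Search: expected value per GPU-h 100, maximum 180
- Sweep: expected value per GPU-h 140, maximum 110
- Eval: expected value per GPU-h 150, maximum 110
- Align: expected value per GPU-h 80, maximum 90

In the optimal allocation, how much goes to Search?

170

Highest expected value per GPU-h first: Scale 180 > Eval 150 > Sweep 140 > Search 100 > Align 80.
Scale: +200 to 200 (cap) — 390 left.
Eval takes 110 to reach its cap of 110 — 280 left.
Sweep takes 110 to reach its cap of 110 — 170 left.
Search: +170 (room for 180) → 170. Pool exhausted.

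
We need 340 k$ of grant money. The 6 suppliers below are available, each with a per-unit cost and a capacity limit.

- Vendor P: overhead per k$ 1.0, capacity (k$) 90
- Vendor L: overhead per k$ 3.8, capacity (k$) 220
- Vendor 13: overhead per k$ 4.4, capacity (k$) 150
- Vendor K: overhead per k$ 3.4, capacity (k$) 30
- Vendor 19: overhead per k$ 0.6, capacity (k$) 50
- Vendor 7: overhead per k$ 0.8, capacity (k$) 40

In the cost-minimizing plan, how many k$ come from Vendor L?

130

Use suppliers in increasing cost order.
Take 50 from Vendor 19 at 0.6 — need 290 more.
Take 40 from Vendor 7 at 0.8 — need 250 more.
Vendor P (1.0): use full 90 — 160 k$ to go.
Vendor K at 3.4: take all 30 k$ — 130 still needed.
Take 130 from Vendor L at 3.8 to finish.
Vendor 13: unused.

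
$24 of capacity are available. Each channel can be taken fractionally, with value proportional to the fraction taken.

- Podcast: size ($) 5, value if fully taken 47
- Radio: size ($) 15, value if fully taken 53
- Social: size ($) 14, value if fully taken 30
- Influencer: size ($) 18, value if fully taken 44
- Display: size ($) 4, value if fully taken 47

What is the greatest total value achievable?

147

Rank by value-to-size ratio: Display 47/4≈11.8, Podcast 47/5≈9.4, Radio 53/15≈3.53, Influencer 44/18≈2.44, Social 30/14≈2.14.
Display: take in full, 4 $ for value 47 — 20 left.
Take all of Podcast (5 $, value 47) — 15 $ left.
Take all of Radio (15 $, value 53) — 0 $ left.
Total value = 147.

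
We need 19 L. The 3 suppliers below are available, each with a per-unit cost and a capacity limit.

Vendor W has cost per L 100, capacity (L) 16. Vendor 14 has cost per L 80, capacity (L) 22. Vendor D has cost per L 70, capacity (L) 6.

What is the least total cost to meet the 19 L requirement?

1460

Cheapest first:
Vendor D (70): use full 6 — 13 L to go.
Take 13 from Vendor 14 at 80 to finish.
Vendor W: unused.
Cost = 6×70 + 13×80 = 1460.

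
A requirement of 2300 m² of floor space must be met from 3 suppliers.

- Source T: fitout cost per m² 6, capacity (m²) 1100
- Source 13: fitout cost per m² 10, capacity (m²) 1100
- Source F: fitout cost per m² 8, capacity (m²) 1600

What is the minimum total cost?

Use suppliers in increasing cost order.
Source T (6): use full 1100 — 1200 m² to go.
Source F (8): take the remaining 1200 — done.
Source 13: unused.
Cost = 1100×6 + 1200×8 = 16200.

16200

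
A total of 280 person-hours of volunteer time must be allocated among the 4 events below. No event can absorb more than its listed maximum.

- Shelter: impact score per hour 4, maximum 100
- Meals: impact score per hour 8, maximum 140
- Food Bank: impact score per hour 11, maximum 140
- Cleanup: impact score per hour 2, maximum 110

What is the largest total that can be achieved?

Rank by impact score per hour: Food Bank 11 > Meals 8 > Shelter 4 > Cleanup 2.
Food Bank takes 140 to reach its cap of 140 — 140 left.
Give Meals 140 to hit its cap of 140 — 0 left.
Total = 8×140 + 11×140 = 2660.

2660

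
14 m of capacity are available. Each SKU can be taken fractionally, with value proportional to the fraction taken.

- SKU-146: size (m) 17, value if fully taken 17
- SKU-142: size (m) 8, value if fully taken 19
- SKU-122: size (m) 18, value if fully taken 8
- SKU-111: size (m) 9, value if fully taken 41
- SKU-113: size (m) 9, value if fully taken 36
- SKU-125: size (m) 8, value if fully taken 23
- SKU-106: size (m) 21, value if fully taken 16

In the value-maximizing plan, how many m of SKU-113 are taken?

Sort by value density: SKU-111 41/9≈4.56, SKU-113 36/9≈4, SKU-125 23/8≈2.88, SKU-142 19/8≈2.38, SKU-146 17/17≈1, SKU-106 16/21≈0.762, SKU-122 8/18≈0.444.
Take all of SKU-111 (9 m, value 41) → 5 m left.
Fill the last 5 m with part of SKU-113: 5/9 of it earns 20.

5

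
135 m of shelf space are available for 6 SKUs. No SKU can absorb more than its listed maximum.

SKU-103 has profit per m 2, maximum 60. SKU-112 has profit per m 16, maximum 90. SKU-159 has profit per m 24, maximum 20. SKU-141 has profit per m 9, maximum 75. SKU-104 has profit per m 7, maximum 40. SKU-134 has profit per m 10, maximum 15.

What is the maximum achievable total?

2160

Rank by profit per m: SKU-159 24 > SKU-112 16 > SKU-134 10 > SKU-141 9 > SKU-104 7 > SKU-103 2.
Give SKU-159 20 to hit its cap of 20 ; 115 left.
SKU-112 takes 90 to reach its cap of 90 ; 25 left.
SKU-134: +15 to 15 (cap) ; 10 left.
SKU-141 has room for 75 but only 10 remain, so it gets 10.
Total = 16×90 + 24×20 + 9×10 + 10×15 = 2160.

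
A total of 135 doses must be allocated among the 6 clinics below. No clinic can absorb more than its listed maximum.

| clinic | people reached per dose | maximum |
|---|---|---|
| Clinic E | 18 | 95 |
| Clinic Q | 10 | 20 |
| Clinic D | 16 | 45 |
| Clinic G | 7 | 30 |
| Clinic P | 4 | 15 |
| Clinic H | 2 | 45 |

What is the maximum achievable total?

2350

Order the clinics by people reached per dose: Clinic E 18 > Clinic D 16 > Clinic Q 10 > Clinic G 7 > Clinic P 4 > Clinic H 2.
Give Clinic E 95 to hit its cap of 95 ; 40 left.
Clinic D: +40 (room for 45) → 40. Pool exhausted.
Total = 18×95 + 16×40 = 2350.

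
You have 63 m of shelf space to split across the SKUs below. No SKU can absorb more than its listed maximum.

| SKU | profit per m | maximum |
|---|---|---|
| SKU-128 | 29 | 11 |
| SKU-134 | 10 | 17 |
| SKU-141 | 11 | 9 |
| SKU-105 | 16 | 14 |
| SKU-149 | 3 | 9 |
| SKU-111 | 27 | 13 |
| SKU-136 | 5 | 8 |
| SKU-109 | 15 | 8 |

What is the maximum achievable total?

Rank by profit per m: SKU-128 29 > SKU-111 27 > SKU-105 16 > SKU-109 15 > SKU-141 11 > SKU-134 10 > SKU-136 5 > SKU-149 3.
Give SKU-128 11 to hit its cap of 11 → 52 left.
SKU-111 takes 13 to reach its cap of 13 → 39 left.
Give SKU-105 14 to hit its cap of 14 → 25 left.
SKU-109: +8 to 8 (cap) → 17 left.
SKU-141 takes 9 to reach its cap of 9 → 8 left.
SKU-134 has room for 17 but only 8 remain, so it gets 8.
Total = 29×11 + 10×8 + 11×9 + 16×14 + 27×13 + 15×8 = 1193.

1193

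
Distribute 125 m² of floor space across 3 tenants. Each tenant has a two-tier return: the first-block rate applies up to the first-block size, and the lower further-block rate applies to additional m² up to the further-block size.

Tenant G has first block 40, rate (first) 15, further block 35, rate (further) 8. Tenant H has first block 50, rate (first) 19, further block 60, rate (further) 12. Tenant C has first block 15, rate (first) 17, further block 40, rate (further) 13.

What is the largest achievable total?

Rank every tier by rate: Tenant H/first 19 > Tenant C/first 17 > Tenant G/first 15 > Tenant C/second 13 > Tenant H/second 12 > Tenant G/second 8.
Fill Tenant H first block (50 at 19) — 75 left.
Tenant C first at 17: fill all 15 — 60 left.
Tenant G first at 15: fill all 40 — 20 left.
Tenant C/second: +20 of 40 at 13; pool empty.
Total = 19×50 + 17×15 + 15×40 + 13×20 = 2065.

2065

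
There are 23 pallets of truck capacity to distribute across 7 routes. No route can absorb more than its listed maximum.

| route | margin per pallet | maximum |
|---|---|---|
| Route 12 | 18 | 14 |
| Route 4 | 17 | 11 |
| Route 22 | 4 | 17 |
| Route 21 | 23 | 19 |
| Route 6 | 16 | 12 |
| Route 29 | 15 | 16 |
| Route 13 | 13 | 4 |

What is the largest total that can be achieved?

Rank by margin per pallet: Route 21 23 > Route 12 18 > Route 4 17 > Route 6 16 > Route 29 15 > Route 13 13 > Route 22 4.
Route 21 takes 19 to reach its cap of 19 ; 4 left.
Route 12: +4 (room for 14) → 4. Pool exhausted.
Total = 18×4 + 23×19 = 509.

509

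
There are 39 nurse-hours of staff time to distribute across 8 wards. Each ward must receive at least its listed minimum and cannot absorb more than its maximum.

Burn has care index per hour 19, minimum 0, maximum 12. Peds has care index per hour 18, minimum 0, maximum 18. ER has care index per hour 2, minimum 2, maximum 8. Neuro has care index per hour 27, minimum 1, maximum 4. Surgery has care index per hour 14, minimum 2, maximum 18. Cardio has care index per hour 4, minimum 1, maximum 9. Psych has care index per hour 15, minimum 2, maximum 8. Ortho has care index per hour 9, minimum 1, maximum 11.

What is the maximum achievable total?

Meeting every minimum uses 0+0+2+1+2+1+2+1 = 9 nurse-hours, leaving 30.
Order the wards by care index per hour: Neuro 27 > Burn 19 > Peds 18 > Psych 15 > Surgery 14 > Ortho 9 > Cardio 4 > ER 2.
Neuro: +3 to 4 (cap) ; 27 left.
Burn takes 12 more to reach its cap of 12 ; 15 left.
Only 15 left; Peds takes them to reach 15.
Total = 19×12 + 18×15 + 2×2 + 27×4 + 14×2 + 4×1 + 15×2 + 9×1 = 681.

681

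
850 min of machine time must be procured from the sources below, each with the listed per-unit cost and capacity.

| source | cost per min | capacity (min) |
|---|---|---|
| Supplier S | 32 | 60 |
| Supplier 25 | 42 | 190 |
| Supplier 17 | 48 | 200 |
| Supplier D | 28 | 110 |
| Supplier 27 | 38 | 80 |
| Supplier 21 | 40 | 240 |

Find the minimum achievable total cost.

33780

Cheapest first:
Take 110 from Supplier D at 28 ; need 740 more.
Supplier S (32): use full 60 ; 680 min to go.
Supplier 27 at 38: take all 80 min ; 600 still needed.
Supplier 21 (40): use full 240 ; 360 min to go.
Supplier 25 (42): use full 190 ; 170 min to go.
Supplier 17 at 48: take 170 of its 200 ; requirement met.
Cost = 110×28 + 60×32 + 80×38 + 240×40 + 190×42 + 170×48 = 33780.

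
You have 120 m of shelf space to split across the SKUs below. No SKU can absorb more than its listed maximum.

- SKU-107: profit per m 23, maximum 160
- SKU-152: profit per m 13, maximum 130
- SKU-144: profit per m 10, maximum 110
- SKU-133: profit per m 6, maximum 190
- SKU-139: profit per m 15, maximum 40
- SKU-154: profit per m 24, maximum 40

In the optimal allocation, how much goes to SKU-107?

80

Highest profit per m first: SKU-154 24 > SKU-107 23 > SKU-139 15 > SKU-152 13 > SKU-144 10 > SKU-133 6.
SKU-154: +40 to 40 (cap) → 80 left.
SKU-107 has room for 160 but only 80 remain, so it gets 80.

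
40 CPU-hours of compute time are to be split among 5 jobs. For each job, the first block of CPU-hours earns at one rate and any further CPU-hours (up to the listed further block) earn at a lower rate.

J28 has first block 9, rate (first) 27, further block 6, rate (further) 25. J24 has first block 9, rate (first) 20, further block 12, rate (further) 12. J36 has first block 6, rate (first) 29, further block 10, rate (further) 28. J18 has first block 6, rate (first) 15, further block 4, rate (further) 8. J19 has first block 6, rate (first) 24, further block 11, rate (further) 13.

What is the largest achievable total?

Rank every tier by rate: J36/tier1 29 > J36/tier2 28 > J28/tier1 27 > J28/tier2 25 > J19/tier1 24 > J24/tier1 20 > J18/tier1 15 > J19/tier2 13 > J24/tier2 12 > J18/tier2 8.
J36 tier1 at 29: fill all 6 → 34 left.
J36 tier2 at 28: fill all 10 → 24 left.
J28/tier1 (27): +9 → 15 left.
J28 tier2 at 25: fill all 6 → 9 left.
Fill J19 tier1 block (6 at 24) → 3 left.
J24 tier1 at 20: only 3 left, fill 3.
Total = 29×6 + 28×10 + 27×9 + 25×6 + 24×6 + 20×3 = 1051.

1051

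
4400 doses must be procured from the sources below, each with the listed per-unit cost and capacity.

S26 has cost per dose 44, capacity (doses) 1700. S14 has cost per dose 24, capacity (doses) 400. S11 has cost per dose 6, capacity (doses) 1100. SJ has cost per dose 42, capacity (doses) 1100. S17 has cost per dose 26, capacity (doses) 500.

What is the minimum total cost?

132600

Use sources in increasing cost order.
Take 1100 from S11 at 6 — need 3300 more.
S14 (24): use full 400 — 2900 doses to go.
S17 (26): use full 500 — 2400 doses to go.
SJ at 42: take all 1100 doses — 1300 still needed.
S26 (44): take the remaining 1300 — done.
Cost = 1100×6 + 400×24 + 500×26 + 1100×42 + 1300×44 = 132600.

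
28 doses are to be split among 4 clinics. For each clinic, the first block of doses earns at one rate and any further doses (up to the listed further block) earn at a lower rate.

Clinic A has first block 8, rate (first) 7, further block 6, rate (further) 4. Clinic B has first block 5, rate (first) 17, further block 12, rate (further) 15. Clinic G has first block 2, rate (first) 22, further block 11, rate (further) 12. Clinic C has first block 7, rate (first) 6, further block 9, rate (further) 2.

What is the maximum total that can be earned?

417

Treat each block as its own option and order by rate: Clinic G/tier1 22 > Clinic B/tier1 17 > Clinic B/tier2 15 > Clinic G/tier2 12 > Clinic A/tier1 7 > Clinic C/tier1 6 > Clinic A/tier2 4 > Clinic C/tier2 2.
Clinic G/tier1 (22): +2 ; 26 left.
Fill Clinic B tier1 block (5 at 17) ; 21 left.
Fill Clinic B tier2 block (12 at 15) ; 9 left.
Clinic G tier2 at 12: only 9 left, fill 9.
Total = 22×2 + 17×5 + 15×12 + 12×9 = 417.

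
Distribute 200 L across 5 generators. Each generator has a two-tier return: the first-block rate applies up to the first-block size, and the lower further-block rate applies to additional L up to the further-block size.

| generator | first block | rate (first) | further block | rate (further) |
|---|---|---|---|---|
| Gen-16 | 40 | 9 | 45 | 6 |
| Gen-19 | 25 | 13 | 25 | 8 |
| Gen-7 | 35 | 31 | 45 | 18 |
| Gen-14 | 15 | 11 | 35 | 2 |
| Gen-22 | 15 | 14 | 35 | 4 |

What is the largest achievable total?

Order all 10 blocks by rate: Gen-7/tier1 31 > Gen-7/tier2 18 > Gen-22/tier1 14 > Gen-19/tier1 13 > Gen-14/tier1 11 > Gen-16/tier1 9 > Gen-19/tier2 8 > Gen-16/tier2 6 > Gen-22/tier2 4 > Gen-14/tier2 2.
Fill Gen-7 tier1 block (35 at 31) ; 165 left.
Gen-7 tier2 at 18: fill all 45 ; 120 left.
Gen-22/tier1 (14): +15 ; 105 left.
Gen-19 tier1 at 13: fill all 25 ; 80 left.
Gen-14 tier1 at 11: fill all 15 ; 65 left.
Fill Gen-16 tier1 block (40 at 9) ; 25 left.
Gen-19/tier2 (8): +25 ; 0 left.
Total = 31×35 + 18×45 + 14×15 + 13×25 + 11×15 + 9×40 + 8×25 = 3155.

3155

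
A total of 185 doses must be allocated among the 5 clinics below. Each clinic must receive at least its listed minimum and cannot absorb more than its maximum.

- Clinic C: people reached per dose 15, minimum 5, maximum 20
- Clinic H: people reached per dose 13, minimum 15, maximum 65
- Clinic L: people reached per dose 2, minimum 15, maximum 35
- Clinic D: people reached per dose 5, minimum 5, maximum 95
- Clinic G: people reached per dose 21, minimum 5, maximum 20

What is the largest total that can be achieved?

1920

Meeting every minimum uses 5+15+15+5+5 = 45 doses, leaving 140.
Highest people reached per dose first: Clinic G 21 > Clinic C 15 > Clinic H 13 > Clinic D 5 > Clinic L 2.
Clinic G takes 15 more to reach its cap of 20 → 125 left.
Clinic C takes 15 more to reach its cap of 20 → 110 left.
Give Clinic H 50 more to hit its cap of 65 → 60 left.
Clinic D: +60 (room for 90) → 65. Pool exhausted.
Total = 15×20 + 13×65 + 2×15 + 5×65 + 21×20 = 1920.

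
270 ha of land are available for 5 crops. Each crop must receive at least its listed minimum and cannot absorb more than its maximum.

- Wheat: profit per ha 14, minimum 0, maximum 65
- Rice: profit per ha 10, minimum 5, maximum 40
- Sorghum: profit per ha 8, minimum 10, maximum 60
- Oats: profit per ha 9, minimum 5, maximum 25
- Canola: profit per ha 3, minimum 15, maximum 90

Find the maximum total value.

2255

Meeting every minimum uses 0+5+10+5+15 = 35 ha, leaving 235.
Highest profit per ha first: Wheat 14 > Rice 10 > Oats 9 > Sorghum 8 > Canola 3.
Wheat: +65 to 65 (cap) ; 170 left.
Give Rice 35 more to hit its cap of 40 ; 135 left.
Oats takes 20 more to reach its cap of 25 ; 115 left.
Sorghum: +50 to 60 (cap) ; 65 left.
Canola has room for 75 more but only 65 remain, so it gets 80.
Total = 14×65 + 10×40 + 8×60 + 9×25 + 3×80 = 2255.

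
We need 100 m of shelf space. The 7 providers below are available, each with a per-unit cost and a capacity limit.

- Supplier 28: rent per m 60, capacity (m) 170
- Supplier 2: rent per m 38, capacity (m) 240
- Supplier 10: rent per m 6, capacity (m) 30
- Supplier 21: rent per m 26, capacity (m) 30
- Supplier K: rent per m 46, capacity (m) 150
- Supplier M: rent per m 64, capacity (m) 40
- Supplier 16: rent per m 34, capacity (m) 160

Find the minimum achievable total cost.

2320

Cheapest first:
Supplier 10 at 6: take all 30 m ; 70 still needed.
Supplier 21 at 26: take all 30 m ; 40 still needed.
Take 40 from Supplier 16 at 34 to finish.
Supplier 2, Supplier K, Supplier 28, Supplier M: unused.
Cost = 30×6 + 30×26 + 40×34 = 2320.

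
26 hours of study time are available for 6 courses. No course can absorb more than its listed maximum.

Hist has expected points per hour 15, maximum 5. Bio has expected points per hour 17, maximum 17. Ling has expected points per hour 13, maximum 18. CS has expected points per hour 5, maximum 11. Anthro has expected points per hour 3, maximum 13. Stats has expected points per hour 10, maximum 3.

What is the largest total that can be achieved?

416

Rank by expected points per hour: Bio 17 > Hist 15 > Ling 13 > Stats 10 > CS 5 > Anthro 3.
Bio: +17 to 17 (cap) ; 9 left.
Give Hist 5 to hit its cap of 5 ; 4 left.
Ling: +4 (room for 18) → 4. Pool exhausted.
Total = 15×5 + 17×17 + 13×4 = 416.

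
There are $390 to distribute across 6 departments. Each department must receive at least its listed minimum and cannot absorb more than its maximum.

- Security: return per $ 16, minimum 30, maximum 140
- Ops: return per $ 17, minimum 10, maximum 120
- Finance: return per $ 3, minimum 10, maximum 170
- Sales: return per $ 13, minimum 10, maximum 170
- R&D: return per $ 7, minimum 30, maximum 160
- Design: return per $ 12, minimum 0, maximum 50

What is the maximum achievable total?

5690

Meeting every minimum uses 30+10+10+10+30+0 = 90 $, leaving 300.
Rank by return per $: Ops 17 > Security 16 > Sales 13 > Design 12 > R&D 7 > Finance 3.
Ops takes 110 more to reach its cap of 120 ; 190 left.
Security: +110 to 140 (cap) ; 80 left.
Sales has room for 160 more but only 80 remain, so it gets 90.
Total = 16×140 + 17×120 + 3×10 + 13×90 + 7×30 = 5690.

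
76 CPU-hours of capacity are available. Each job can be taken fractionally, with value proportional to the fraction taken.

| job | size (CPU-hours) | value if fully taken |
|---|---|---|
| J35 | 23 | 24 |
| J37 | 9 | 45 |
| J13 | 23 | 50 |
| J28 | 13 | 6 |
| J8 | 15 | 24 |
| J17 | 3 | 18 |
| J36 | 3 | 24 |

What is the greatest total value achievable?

185

Best value per unit of size first: J36 24/3≈8, J17 18/3≈6, J37 45/9≈5, J13 50/23≈2.17, J8 24/15≈1.6, J35 24/23≈1.04, J28 6/13≈0.462.
All 3 CPU-hours of J36 fit (value 24) ; 73 remain.
All 3 CPU-hours of J17 fit (value 18) ; 70 remain.
Take all of J37 (9 CPU-hours, value 45) ; 61 CPU-hours left.
All 23 CPU-hours of J13 fit (value 50) ; 38 remain.
Take all of J8 (15 CPU-hours, value 24) ; 23 CPU-hours left.
All 23 CPU-hours of J35 fit (value 24) ; 0 remain.
Total value = 185.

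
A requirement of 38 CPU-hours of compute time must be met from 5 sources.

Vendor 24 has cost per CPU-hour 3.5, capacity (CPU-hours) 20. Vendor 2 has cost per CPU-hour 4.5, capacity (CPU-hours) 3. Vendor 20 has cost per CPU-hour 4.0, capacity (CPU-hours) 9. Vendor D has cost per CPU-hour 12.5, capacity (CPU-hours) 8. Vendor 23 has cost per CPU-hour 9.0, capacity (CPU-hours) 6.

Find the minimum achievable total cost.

173.5

Fill from the cheapest source first.
Vendor 24 at 3.5: take all 20 CPU-hours — 18 still needed.
Take 9 from Vendor 20 at 4.0 — need 9 more.
Vendor 2 (4.5): use full 3 — 6 CPU-hours to go.
Take 6 from Vendor 23 at 9.0 — need 0 more.
Vendor D: unused.
Cost = 20×3.5 + 9×4.0 + 3×4.5 + 6×9.0 = 173.5.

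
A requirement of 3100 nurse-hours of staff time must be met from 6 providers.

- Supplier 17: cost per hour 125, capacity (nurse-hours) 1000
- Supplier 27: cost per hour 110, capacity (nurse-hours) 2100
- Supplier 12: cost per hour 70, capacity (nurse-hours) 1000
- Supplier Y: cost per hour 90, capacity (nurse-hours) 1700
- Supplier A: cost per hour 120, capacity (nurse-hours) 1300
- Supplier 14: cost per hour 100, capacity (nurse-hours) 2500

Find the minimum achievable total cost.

263000

Use providers in increasing cost order.
Take 1000 from Supplier 12 at 70 — need 2100 more.
Supplier Y at 90: take all 1700 nurse-hours — 400 still needed.
Take 400 from Supplier 14 at 100 to finish.
Supplier 27, Supplier A, Supplier 17: unused.
Cost = 1000×70 + 1700×90 + 400×100 = 263000.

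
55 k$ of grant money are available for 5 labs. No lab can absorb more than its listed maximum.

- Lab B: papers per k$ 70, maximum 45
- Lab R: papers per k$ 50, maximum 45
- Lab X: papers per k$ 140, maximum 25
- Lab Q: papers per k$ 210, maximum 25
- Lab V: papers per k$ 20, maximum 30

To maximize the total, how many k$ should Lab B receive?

5

Rank by papers per k$: Lab Q 210 > Lab X 140 > Lab B 70 > Lab R 50 > Lab V 20.
Lab Q takes 25 to reach its cap of 25 ; 30 left.
Give Lab X 25 to hit its cap of 25 ; 5 left.
Lab B has room for 45 but only 5 remain, so it gets 5.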